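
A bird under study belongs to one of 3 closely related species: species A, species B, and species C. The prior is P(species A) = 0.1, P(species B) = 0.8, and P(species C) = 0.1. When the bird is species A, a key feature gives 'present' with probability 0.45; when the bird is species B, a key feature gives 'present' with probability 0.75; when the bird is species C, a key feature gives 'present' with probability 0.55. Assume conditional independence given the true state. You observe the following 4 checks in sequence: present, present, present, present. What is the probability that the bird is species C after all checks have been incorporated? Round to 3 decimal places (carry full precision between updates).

After 'present': normaliser = 0.45·0.1000 + 0.75·0.8000 + 0.55·0.1000; P(species A) ≈ 0.0643, P(species B) ≈ 0.8571, P(species C) ≈ 0.0786
After 'present': normaliser = 0.45·0.0643 + 0.75·0.8571 + 0.55·0.0786; P(species A) ≈ 0.0405, P(species B) ≈ 0.8991, P(species C) ≈ 0.0604
After 'present': normaliser = 0.45·0.0405 + 0.75·0.8991 + 0.55·0.0604; P(species A) ≈ 0.0251, P(species B) ≈ 0.9291, P(species C) ≈ 0.0458
After 'present': normaliser = 0.45·0.0251 + 0.75·0.9291 + 0.55·0.0458; P(species A) ≈ 0.0154, P(species B) ≈ 0.9503, P(species C) ≈ 0.0344

0.034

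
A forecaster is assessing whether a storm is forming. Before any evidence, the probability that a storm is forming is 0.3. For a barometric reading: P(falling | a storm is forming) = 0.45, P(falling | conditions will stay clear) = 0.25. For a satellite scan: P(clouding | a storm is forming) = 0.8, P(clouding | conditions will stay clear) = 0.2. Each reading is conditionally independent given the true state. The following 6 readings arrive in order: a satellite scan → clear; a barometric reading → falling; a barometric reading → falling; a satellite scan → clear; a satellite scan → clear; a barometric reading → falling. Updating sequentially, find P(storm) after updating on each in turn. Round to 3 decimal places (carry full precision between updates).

After a satellite scan='clear': P(storm) = 0.2·0.3000 / (0.2·0.3000 + 0.8·0.7000) ≈ 0.0968
After a barometric reading='falling': P(storm) = 0.45·0.0968 / (0.45·0.0968 + 0.25·0.9032) ≈ 0.1617
After a barometric reading='falling': P(storm) = 0.45·0.1617 / (0.45·0.1617 + 0.25·0.8383) ≈ 0.2577
After a satellite scan='clear': P(storm) = 0.2·0.2577 / (0.2·0.2577 + 0.8·0.7423) ≈ 0.0799
After a satellite scan='clear': P(storm) = 0.2·0.0799 / (0.2·0.0799 + 0.8·0.9201) ≈ 0.0212
After a barometric reading='falling': P(storm) = 0.45·0.0212 / (0.45·0.0212 + 0.25·0.9788) ≈ 0.0376

0.038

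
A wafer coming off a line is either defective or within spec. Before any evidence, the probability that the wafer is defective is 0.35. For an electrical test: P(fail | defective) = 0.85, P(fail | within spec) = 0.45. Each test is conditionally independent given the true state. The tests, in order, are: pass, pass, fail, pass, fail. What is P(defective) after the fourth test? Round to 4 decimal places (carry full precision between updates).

After 'pass': P(defective) = 0.15·0.3500 / (0.15·0.3500 + 0.55·0.6500) ≈ 0.1280
After 'pass': P(defective) = 0.15·0.1280 / (0.15·0.1280 + 0.55·0.8720) ≈ 0.0385
After 'fail': P(defective) = 0.85·0.0385 / (0.85·0.0385 + 0.45·0.9615) ≈ 0.0703
After 'pass': P(defective) = 0.15·0.0703 / (0.15·0.0703 + 0.55·0.9297) ≈ 0.0202

0.0202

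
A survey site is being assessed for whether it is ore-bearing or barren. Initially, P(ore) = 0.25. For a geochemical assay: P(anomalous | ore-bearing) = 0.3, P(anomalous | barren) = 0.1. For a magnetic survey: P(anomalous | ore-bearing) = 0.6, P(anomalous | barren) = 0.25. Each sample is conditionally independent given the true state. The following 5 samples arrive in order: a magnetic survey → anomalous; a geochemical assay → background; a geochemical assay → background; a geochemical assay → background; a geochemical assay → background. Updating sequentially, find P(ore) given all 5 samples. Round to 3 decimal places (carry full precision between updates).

0.226

Apply Bayes' rule sequentially, carrying P(ore) forward.
After a magnetic survey='anomalous': P(ore) = 0.6·0.2500 / (0.6·0.2500 + 0.25·0.7500) ≈ 0.4444
After a geochemical assay='background': P(ore) = 0.7·0.4444 / (0.7·0.4444 + 0.9·0.5556) ≈ 0.3836
After a geochemical assay='background': P(ore) = 0.7·0.3836 / (0.7·0.3836 + 0.9·0.6164) ≈ 0.3261
After a geochemical assay='background': P(ore) = 0.7·0.3261 / (0.7·0.3261 + 0.9·0.6739) ≈ 0.2735
After a geochemical assay='background': P(ore) = 0.7·0.2735 / (0.7·0.2735 + 0.9·0.7265) ≈ 0.2265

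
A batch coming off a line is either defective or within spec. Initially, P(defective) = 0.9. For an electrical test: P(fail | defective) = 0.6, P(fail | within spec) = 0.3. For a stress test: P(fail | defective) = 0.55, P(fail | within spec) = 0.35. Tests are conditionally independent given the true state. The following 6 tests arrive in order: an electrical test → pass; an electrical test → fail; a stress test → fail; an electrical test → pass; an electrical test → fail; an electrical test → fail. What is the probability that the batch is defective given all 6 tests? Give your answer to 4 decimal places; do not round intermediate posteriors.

Each posterior becomes the prior for the next update.
After an electrical test='pass': P(defective) = 0.4·0.9000 / (0.4·0.9000 + 0.7·0.1000) ≈ 0.8372
After an electrical test='fail': P(defective) = 0.6·0.8372 / (0.6·0.8372 + 0.3·0.1628) ≈ 0.9114
After a stress test='fail': P(defective) = 0.55·0.9114 / (0.55·0.9114 + 0.35·0.0886) ≈ 0.9417
After an electrical test='pass': P(defective) = 0.4·0.9417 / (0.4·0.9417 + 0.7·0.0583) ≈ 0.9023
After an electrical test='fail': P(defective) = 0.6·0.9023 / (0.6·0.9023 + 0.3·0.0977) ≈ 0.9486
After an electrical test='fail': P(defective) = 0.6·0.9486 / (0.6·0.9486 + 0.3·0.0514) ≈ 0.9736

0.9736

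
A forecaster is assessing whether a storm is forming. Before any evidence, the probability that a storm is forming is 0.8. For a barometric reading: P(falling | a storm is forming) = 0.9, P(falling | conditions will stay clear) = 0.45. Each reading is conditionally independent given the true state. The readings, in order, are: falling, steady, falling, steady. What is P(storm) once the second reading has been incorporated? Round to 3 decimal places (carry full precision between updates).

After 'falling': P(storm) = 0.9·0.8000 / (0.9·0.8000 + 0.45·0.2000) ≈ 0.8889
After 'steady': P(storm) = 0.1·0.8889 / (0.1·0.8889 + 0.55·0.1111) ≈ 0.5926

0.593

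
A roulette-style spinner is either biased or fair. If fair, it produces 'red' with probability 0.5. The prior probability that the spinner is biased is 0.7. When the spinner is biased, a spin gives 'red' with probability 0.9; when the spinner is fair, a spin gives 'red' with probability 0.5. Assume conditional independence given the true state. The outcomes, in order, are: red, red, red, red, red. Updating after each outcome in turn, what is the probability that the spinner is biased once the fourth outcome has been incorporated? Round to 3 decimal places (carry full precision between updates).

0.961

After 'red': P(biased) = 0.9·0.7000 / (0.9·0.7000 + 0.5·0.3000) ≈ 0.8077
After 'red': P(biased) = 0.9·0.8077 / (0.9·0.8077 + 0.5·0.1923) ≈ 0.8832
After 'red': P(biased) = 0.9·0.8832 / (0.9·0.8832 + 0.5·0.1168) ≈ 0.9315
After 'red': P(biased) = 0.9·0.9315 / (0.9·0.9315 + 0.5·0.0685) ≈ 0.9608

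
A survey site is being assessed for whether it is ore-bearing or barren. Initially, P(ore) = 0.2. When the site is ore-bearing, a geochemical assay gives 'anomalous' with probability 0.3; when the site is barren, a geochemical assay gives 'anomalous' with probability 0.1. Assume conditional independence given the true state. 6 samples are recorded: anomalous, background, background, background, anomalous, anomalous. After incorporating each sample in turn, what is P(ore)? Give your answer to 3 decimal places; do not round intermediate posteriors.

Each posterior becomes the prior for the next update.
After 'anomalous': P(ore) = 0.3·0.2000 / (0.3·0.2000 + 0.1·0.8000) ≈ 0.4286
After 'background': P(ore) = 0.7·0.4286 / (0.7·0.4286 + 0.9·0.5714) ≈ 0.3684
After 'background': P(ore) = 0.7·0.3684 / (0.7·0.3684 + 0.9·0.6316) ≈ 0.3121
After 'background': P(ore) = 0.7·0.3121 / (0.7·0.3121 + 0.9·0.6879) ≈ 0.2608
After 'anomalous': P(ore) = 0.3·0.2608 / (0.3·0.2608 + 0.1·0.7392) ≈ 0.5142
After 'anomalous': P(ore) = 0.3·0.5142 / (0.3·0.5142 + 0.1·0.4858) ≈ 0.7605

0.761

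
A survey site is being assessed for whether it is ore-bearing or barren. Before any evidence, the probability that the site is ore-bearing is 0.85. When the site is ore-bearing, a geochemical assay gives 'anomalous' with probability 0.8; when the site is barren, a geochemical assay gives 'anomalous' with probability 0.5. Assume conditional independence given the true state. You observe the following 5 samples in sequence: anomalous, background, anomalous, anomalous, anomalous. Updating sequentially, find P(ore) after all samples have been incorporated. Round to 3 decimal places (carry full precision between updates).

0.937

After 'anomalous': P(ore) = 0.8·0.8500 / (0.8·0.8500 + 0.5·0.1500) ≈ 0.9007
After 'background': P(ore) = 0.2·0.9007 / (0.2·0.9007 + 0.5·0.0993) ≈ 0.7839
After 'anomalous': P(ore) = 0.8·0.7839 / (0.8·0.7839 + 0.5·0.2161) ≈ 0.8530
After 'anomalous': P(ore) = 0.8·0.8530 / (0.8·0.8530 + 0.5·0.1470) ≈ 0.9028
After 'anomalous': P(ore) = 0.8·0.9028 / (0.8·0.9028 + 0.5·0.0972) ≈ 0.9369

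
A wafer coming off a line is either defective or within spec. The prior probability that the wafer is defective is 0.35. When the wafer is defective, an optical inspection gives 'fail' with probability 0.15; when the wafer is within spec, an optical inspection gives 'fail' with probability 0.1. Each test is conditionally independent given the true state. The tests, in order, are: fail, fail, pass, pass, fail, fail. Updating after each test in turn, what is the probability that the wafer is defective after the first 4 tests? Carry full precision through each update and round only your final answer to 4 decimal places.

0.5194

Apply Bayes' rule sequentially, carrying P(defective) forward.
After 'fail': P(defective) = 0.15·0.3500 / (0.15·0.3500 + 0.1·0.6500) ≈ 0.4468
After 'fail': P(defective) = 0.15·0.4468 / (0.15·0.4468 + 0.1·0.5532) ≈ 0.5478
After 'pass': P(defective) = 0.85·0.5478 / (0.85·0.5478 + 0.9·0.4522) ≈ 0.5336
After 'pass': P(defective) = 0.85·0.5336 / (0.85·0.5336 + 0.9·0.4664) ≈ 0.5194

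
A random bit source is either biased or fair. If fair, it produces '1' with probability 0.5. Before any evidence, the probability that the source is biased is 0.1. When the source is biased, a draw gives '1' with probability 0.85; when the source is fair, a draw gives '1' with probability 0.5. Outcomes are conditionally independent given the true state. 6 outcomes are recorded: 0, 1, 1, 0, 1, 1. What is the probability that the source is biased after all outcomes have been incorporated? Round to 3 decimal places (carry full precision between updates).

After '0': P(biased) = 0.15·0.1000 / (0.15·0.1000 + 0.5·0.9000) ≈ 0.0323
After '1': P(biased) = 0.85·0.0323 / (0.85·0.0323 + 0.5·0.9677) ≈ 0.0536
After '1': P(biased) = 0.85·0.0536 / (0.85·0.0536 + 0.5·0.9464) ≈ 0.0879
After '0': P(biased) = 0.15·0.0879 / (0.15·0.0879 + 0.5·0.9121) ≈ 0.0281
After '1': P(biased) = 0.85·0.0281 / (0.85·0.0281 + 0.5·0.9719) ≈ 0.0468
After '1': P(biased) = 0.85·0.0468 / (0.85·0.0468 + 0.5·0.9532) ≈ 0.0771

0.077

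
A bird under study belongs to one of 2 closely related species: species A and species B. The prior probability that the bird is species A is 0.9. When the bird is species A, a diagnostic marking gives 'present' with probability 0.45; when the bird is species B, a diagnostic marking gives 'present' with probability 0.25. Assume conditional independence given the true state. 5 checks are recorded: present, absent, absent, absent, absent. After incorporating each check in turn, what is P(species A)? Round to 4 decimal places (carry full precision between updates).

After 'present': P(species A) = 0.45·0.9000 / (0.45·0.9000 + 0.25·0.1000) ≈ 0.9419
After 'absent': P(species A) = 0.55·0.9419 / (0.55·0.9419 + 0.75·0.0581) ≈ 0.9224
After 'absent': P(species A) = 0.55·0.9224 / (0.55·0.9224 + 0.75·0.0776) ≈ 0.8970
After 'absent': P(species A) = 0.55·0.8970 / (0.55·0.8970 + 0.75·0.1030) ≈ 0.8647
After 'absent': P(species A) = 0.55·0.8647 / (0.55·0.8647 + 0.75·0.1353) ≈ 0.8241

0.8241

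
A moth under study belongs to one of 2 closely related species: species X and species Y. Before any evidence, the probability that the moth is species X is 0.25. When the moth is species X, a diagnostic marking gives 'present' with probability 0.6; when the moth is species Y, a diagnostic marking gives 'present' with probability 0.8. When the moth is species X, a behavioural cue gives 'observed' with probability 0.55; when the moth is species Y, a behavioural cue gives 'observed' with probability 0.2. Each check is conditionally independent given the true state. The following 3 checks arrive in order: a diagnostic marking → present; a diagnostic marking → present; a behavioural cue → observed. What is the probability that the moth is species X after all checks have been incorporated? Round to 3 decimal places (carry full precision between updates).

After a diagnostic marking='present': P(species X) = 0.6·0.2500 / (0.6·0.2500 + 0.8·0.7500) ≈ 0.2000
After a diagnostic marking='present': P(species X) = 0.6·0.2000 / (0.6·0.2000 + 0.8·0.8000) ≈ 0.1579
After a behavioural cue='observed': P(species X) = 0.55·0.1579 / (0.55·0.1579 + 0.2·0.8421) ≈ 0.3402

0.340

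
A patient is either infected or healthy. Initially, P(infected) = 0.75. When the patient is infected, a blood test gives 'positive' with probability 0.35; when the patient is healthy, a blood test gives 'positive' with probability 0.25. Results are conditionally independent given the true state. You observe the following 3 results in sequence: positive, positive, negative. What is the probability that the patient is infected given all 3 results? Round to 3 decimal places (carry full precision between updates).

0.836

After 'positive': P(infected) = 0.35·0.7500 / (0.35·0.7500 + 0.25·0.2500) ≈ 0.8077
After 'positive': P(infected) = 0.35·0.8077 / (0.35·0.8077 + 0.25·0.1923) ≈ 0.8547
After 'negative': P(infected) = 0.65·0.8547 / (0.65·0.8547 + 0.75·0.1453) ≈ 0.8360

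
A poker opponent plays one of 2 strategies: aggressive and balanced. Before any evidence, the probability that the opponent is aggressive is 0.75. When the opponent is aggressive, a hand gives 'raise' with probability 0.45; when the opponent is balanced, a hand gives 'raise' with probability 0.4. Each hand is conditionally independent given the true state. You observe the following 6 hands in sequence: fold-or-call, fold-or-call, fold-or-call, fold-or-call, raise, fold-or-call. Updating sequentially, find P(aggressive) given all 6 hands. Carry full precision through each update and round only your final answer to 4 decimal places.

After 'fold-or-call': P(aggressive) = 0.55·0.7500 / (0.55·0.7500 + 0.6·0.2500) ≈ 0.7333
After 'fold-or-call': P(aggressive) = 0.55·0.7333 / (0.55·0.7333 + 0.6·0.2667) ≈ 0.7160
After 'fold-or-call': P(aggressive) = 0.55·0.7160 / (0.55·0.7160 + 0.6·0.2840) ≈ 0.6980
After 'fold-or-call': P(aggressive) = 0.55·0.6980 / (0.55·0.6980 + 0.6·0.3020) ≈ 0.6793
After 'raise': P(aggressive) = 0.45·0.6793 / (0.45·0.6793 + 0.4·0.3207) ≈ 0.7044
After 'fold-or-call': P(aggressive) = 0.55·0.7044 / (0.55·0.7044 + 0.6·0.2956) ≈ 0.6860

0.6860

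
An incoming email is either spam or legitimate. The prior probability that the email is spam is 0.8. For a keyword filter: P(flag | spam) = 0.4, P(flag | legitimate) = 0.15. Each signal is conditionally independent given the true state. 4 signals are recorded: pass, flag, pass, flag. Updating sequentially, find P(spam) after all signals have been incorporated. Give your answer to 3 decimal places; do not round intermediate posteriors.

0.934

Each posterior becomes the prior for the next update.
After 'pass': P(spam) = 0.6·0.8000 / (0.6·0.8000 + 0.85·0.2000) ≈ 0.7385
After 'flag': P(spam) = 0.4·0.7385 / (0.4·0.7385 + 0.15·0.2615) ≈ 0.8828
After 'pass': P(spam) = 0.6·0.8828 / (0.6·0.8828 + 0.85·0.1172) ≈ 0.8416
After 'flag': P(spam) = 0.4·0.8416 / (0.4·0.8416 + 0.15·0.1584) ≈ 0.9341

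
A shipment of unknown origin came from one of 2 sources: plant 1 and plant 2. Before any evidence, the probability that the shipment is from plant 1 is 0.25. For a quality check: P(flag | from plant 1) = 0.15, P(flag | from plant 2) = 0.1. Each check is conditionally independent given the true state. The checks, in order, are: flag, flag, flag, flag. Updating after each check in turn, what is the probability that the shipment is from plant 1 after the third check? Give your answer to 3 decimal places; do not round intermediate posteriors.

0.529

After 'flag': P(plant 1) = 0.15·0.2500 / (0.15·0.2500 + 0.1·0.7500) ≈ 0.3333
After 'flag': P(plant 1) = 0.15·0.3333 / (0.15·0.3333 + 0.1·0.6667) ≈ 0.4286
After 'flag': P(plant 1) = 0.15·0.4286 / (0.15·0.4286 + 0.1·0.5714) ≈ 0.5294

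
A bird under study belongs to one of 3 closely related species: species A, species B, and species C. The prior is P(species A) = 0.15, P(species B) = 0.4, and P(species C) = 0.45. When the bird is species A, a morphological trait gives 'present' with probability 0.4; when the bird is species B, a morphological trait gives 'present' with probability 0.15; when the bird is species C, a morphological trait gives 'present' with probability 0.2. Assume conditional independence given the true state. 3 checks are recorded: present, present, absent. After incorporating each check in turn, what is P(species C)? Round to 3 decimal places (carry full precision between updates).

After 'present': normaliser = 0.4·0.1500 + 0.15·0.4000 + 0.2·0.4500; P(species A) ≈ 0.2857, P(species B) ≈ 0.2857, P(species C) ≈ 0.4286
After 'present': normaliser = 0.4·0.2857 + 0.15·0.2857 + 0.2·0.4286; P(species A) ≈ 0.4706, P(species B) ≈ 0.1765, P(species C) ≈ 0.3529
After 'absent': normaliser = 0.6·0.4706 + 0.85·0.1765 + 0.8·0.3529; P(species A) ≈ 0.3951, P(species B) ≈ 0.2099, P(species C) ≈ 0.3951

0.395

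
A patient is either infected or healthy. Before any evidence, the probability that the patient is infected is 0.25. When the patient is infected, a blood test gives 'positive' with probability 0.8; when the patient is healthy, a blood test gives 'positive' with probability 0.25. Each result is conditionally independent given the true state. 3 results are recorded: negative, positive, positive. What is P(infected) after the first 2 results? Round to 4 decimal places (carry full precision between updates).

0.2215

After 'negative': P(infected) = 0.2·0.2500 / (0.2·0.2500 + 0.75·0.7500) ≈ 0.0816
After 'positive': P(infected) = 0.8·0.0816 / (0.8·0.0816 + 0.25·0.9184) ≈ 0.2215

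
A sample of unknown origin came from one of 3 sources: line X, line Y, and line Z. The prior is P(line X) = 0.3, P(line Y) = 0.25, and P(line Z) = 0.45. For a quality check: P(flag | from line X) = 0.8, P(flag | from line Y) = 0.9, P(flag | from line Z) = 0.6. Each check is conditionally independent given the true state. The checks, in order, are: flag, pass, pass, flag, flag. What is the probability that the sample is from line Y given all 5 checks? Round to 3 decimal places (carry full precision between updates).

After 'flag': normaliser = 0.8·0.3000 + 0.9·0.2500 + 0.6·0.4500; P(line X) ≈ 0.3265, P(line Y) ≈ 0.3061, P(line Z) ≈ 0.3673
After 'pass': normaliser = 0.2·0.3265 + 0.1·0.3061 + 0.4·0.3673; P(line X) ≈ 0.2689, P(line Y) ≈ 0.1261, P(line Z) ≈ 0.6050
After 'pass': normaliser = 0.2·0.2689 + 0.1·0.1261 + 0.4·0.6050; P(line X) ≈ 0.1744, P(line Y) ≈ 0.0409, P(line Z) ≈ 0.7847
After 'flag': normaliser = 0.8·0.1744 + 0.9·0.0409 + 0.6·0.7847; P(line X) ≈ 0.2156, P(line Y) ≈ 0.0568, P(line Z) ≈ 0.7276
After 'flag': normaliser = 0.8·0.2156 + 0.9·0.0568 + 0.6·0.7276; P(line X) ≈ 0.2612, P(line Y) ≈ 0.0775, P(line Z) ≈ 0.6613

0.077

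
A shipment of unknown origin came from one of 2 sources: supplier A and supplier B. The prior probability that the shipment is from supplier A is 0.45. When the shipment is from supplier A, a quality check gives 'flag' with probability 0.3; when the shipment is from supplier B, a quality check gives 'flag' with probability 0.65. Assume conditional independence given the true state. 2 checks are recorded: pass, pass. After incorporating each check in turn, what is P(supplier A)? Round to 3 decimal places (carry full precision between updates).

After 'pass': P(supplier A) = 0.7·0.4500 / (0.7·0.4500 + 0.35·0.5500) ≈ 0.6207
After 'pass': P(supplier A) = 0.7·0.6207 / (0.7·0.6207 + 0.35·0.3793) ≈ 0.7660

0.766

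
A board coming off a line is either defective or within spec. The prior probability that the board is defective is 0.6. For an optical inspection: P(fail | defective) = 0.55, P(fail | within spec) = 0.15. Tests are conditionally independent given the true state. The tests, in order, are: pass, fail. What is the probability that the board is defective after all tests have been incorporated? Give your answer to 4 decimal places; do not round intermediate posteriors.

0.7444

After 'pass': P(defective) = 0.45·0.6000 / (0.45·0.6000 + 0.85·0.4000) ≈ 0.4426
After 'fail': P(defective) = 0.55·0.4426 / (0.55·0.4426 + 0.15·0.5574) ≈ 0.7444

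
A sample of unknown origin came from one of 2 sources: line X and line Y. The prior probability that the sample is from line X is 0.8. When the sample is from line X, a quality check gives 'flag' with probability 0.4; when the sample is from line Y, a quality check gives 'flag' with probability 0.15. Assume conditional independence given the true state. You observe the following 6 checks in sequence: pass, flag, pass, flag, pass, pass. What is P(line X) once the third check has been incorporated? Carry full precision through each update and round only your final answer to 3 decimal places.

After 'pass': P(line X) = 0.6·0.8000 / (0.6·0.8000 + 0.85·0.2000) ≈ 0.7385
After 'flag': P(line X) = 0.4·0.7385 / (0.4·0.7385 + 0.15·0.2615) ≈ 0.8828
After 'pass': P(line X) = 0.6·0.8828 / (0.6·0.8828 + 0.85·0.1172) ≈ 0.8416

0.842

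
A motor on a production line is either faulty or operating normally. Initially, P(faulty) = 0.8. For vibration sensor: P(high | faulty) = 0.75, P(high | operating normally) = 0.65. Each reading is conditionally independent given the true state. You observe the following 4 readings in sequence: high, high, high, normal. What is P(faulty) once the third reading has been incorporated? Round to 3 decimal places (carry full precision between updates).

After 'high': P(faulty) = 0.75·0.8000 / (0.75·0.8000 + 0.65·0.2000) ≈ 0.8219
After 'high': P(faulty) = 0.75·0.8219 / (0.75·0.8219 + 0.65·0.1781) ≈ 0.8419
After 'high': P(faulty) = 0.75·0.8419 / (0.75·0.8419 + 0.65·0.1581) ≈ 0.8600

0.860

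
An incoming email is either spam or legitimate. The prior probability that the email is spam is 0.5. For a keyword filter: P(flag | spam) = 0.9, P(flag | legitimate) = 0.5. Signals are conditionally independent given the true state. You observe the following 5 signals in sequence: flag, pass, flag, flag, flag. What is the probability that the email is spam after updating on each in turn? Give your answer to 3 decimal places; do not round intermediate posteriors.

0.677

Each posterior becomes the prior for the next update.
After 'flag': P(spam) = 0.9·0.5000 / (0.9·0.5000 + 0.5·0.5000) ≈ 0.6429
After 'pass': P(spam) = 0.1·0.6429 / (0.1·0.6429 + 0.5·0.3571) ≈ 0.2647
After 'flag': P(spam) = 0.9·0.2647 / (0.9·0.2647 + 0.5·0.7353) ≈ 0.3932
After 'flag': P(spam) = 0.9·0.3932 / (0.9·0.3932 + 0.5·0.6068) ≈ 0.5384
After 'flag': P(spam) = 0.9·0.5384 / (0.9·0.5384 + 0.5·0.4616) ≈ 0.6774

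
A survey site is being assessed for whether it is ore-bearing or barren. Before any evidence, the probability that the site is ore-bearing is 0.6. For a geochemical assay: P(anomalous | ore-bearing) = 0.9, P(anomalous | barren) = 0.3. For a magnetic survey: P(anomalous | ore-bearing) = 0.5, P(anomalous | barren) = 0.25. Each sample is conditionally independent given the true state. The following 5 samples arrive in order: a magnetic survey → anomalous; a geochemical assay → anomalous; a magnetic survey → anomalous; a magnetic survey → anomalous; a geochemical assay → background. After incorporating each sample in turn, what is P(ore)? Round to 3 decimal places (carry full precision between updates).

0.837

After a magnetic survey='anomalous': P(ore) = 0.5·0.6000 / (0.5·0.6000 + 0.25·0.4000) ≈ 0.7500
After a geochemical assay='anomalous': P(ore) = 0.9·0.7500 / (0.9·0.7500 + 0.3·0.2500) ≈ 0.9000
After a magnetic survey='anomalous': P(ore) = 0.5·0.9000 / (0.5·0.9000 + 0.25·0.1000) ≈ 0.9474
After a magnetic survey='anomalous': P(ore) = 0.5·0.9474 / (0.5·0.9474 + 0.25·0.0526) ≈ 0.9730
After a geochemical assay='background': P(ore) = 0.1·0.9730 / (0.1·0.9730 + 0.7·0.0270) ≈ 0.8372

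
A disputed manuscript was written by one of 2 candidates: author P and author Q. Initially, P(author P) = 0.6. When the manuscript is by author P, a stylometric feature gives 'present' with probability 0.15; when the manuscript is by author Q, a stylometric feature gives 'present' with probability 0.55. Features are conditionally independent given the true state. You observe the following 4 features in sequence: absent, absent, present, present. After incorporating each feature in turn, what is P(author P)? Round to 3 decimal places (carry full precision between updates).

Apply Bayes' rule sequentially, carrying P(author P) forward.
After 'absent': P(author P) = 0.85·0.6000 / (0.85·0.6000 + 0.45·0.4000) ≈ 0.7391
After 'absent': P(author P) = 0.85·0.7391 / (0.85·0.7391 + 0.45·0.2609) ≈ 0.8426
After 'present': P(author P) = 0.15·0.8426 / (0.15·0.8426 + 0.55·0.1574) ≈ 0.5934
After 'present': P(author P) = 0.15·0.5934 / (0.15·0.5934 + 0.55·0.4066) ≈ 0.2847

0.285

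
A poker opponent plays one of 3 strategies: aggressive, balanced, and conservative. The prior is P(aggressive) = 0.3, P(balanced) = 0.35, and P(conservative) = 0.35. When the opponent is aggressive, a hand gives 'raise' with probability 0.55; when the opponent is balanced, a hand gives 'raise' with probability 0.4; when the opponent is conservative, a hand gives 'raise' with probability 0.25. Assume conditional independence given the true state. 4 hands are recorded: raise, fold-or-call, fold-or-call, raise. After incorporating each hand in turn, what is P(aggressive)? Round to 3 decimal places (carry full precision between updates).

0.361

After 'raise': normaliser = 0.55·0.3000 + 0.4·0.3500 + 0.25·0.3500; P(aggressive) ≈ 0.4204, P(balanced) ≈ 0.3567, P(conservative) ≈ 0.2229
After 'fold-or-call': normaliser = 0.45·0.4204 + 0.6·0.3567 + 0.75·0.2229; P(aggressive) ≈ 0.3317, P(balanced) ≈ 0.3752, P(conservative) ≈ 0.2931
After 'fold-or-call': normaliser = 0.45·0.3317 + 0.6·0.3752 + 0.75·0.2931; P(aggressive) ≈ 0.2512, P(balanced) ≈ 0.3789, P(conservative) ≈ 0.3700
After 'raise': normaliser = 0.55·0.2512 + 0.4·0.3789 + 0.25·0.3700; P(aggressive) ≈ 0.3615, P(balanced) ≈ 0.3965, P(conservative) ≈ 0.2420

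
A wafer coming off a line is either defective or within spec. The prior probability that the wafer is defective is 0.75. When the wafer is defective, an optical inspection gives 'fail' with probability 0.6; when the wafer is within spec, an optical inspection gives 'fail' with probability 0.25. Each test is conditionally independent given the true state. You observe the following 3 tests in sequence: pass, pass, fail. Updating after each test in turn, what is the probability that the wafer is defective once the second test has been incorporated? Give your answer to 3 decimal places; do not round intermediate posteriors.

After 'pass': P(defective) = 0.4·0.7500 / (0.4·0.7500 + 0.75·0.2500) ≈ 0.6154
After 'pass': P(defective) = 0.4·0.6154 / (0.4·0.6154 + 0.75·0.3846) ≈ 0.4604

0.460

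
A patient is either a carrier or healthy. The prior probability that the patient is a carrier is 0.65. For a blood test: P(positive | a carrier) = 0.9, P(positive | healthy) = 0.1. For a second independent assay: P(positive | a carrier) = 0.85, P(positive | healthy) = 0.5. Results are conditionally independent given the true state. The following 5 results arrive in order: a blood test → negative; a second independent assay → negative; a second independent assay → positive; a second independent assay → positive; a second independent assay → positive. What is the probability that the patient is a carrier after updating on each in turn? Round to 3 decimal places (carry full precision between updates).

Each posterior becomes the prior for the next update.
After a blood test='negative': P(carrier) = 0.1·0.6500 / (0.1·0.6500 + 0.9·0.3500) ≈ 0.1711
After a second independent assay='negative': P(carrier) = 0.15·0.1711 / (0.15·0.1711 + 0.5·0.8289) ≈ 0.0583
After a second independent assay='positive': P(carrier) = 0.85·0.0583 / (0.85·0.0583 + 0.5·0.9417) ≈ 0.0952
After a second independent assay='positive': P(carrier) = 0.85·0.0952 / (0.85·0.0952 + 0.5·0.9048) ≈ 0.1518
After a second independent assay='positive': P(carrier) = 0.85·0.1518 / (0.85·0.1518 + 0.5·0.8482) ≈ 0.2332

0.233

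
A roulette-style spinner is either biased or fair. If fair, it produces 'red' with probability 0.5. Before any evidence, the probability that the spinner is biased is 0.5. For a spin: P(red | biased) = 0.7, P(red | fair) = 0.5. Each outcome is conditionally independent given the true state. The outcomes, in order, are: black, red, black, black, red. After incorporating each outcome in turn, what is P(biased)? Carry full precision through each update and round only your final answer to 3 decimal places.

0.297

Apply Bayes' rule sequentially, carrying P(biased) forward.
After 'black': P(biased) = 0.3·0.5000 / (0.3·0.5000 + 0.5·0.5000) ≈ 0.3750
After 'red': P(biased) = 0.7·0.3750 / (0.7·0.3750 + 0.5·0.6250) ≈ 0.4565
After 'black': P(biased) = 0.3·0.4565 / (0.3·0.4565 + 0.5·0.5435) ≈ 0.3351
After 'black': P(biased) = 0.3·0.3351 / (0.3·0.3351 + 0.5·0.6649) ≈ 0.2322
After 'red': P(biased) = 0.7·0.2322 / (0.7·0.2322 + 0.5·0.7678) ≈ 0.2974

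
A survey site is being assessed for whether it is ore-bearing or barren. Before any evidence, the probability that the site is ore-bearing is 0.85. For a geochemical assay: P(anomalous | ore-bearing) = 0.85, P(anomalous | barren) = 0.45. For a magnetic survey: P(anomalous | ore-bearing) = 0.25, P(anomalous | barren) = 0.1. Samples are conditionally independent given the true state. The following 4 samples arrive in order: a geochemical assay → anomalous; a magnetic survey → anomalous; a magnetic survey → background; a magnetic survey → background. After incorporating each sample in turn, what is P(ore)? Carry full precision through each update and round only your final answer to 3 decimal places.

0.949

After a geochemical assay='anomalous': P(ore) = 0.85·0.8500 / (0.85·0.8500 + 0.45·0.1500) ≈ 0.9146
After a magnetic survey='anomalous': P(ore) = 0.25·0.9146 / (0.25·0.9146 + 0.1·0.0854) ≈ 0.9640
After a magnetic survey='background': P(ore) = 0.75·0.9640 / (0.75·0.9640 + 0.9·0.0360) ≈ 0.9571
After a magnetic survey='background': P(ore) = 0.75·0.9571 / (0.75·0.9571 + 0.9·0.0429) ≈ 0.9489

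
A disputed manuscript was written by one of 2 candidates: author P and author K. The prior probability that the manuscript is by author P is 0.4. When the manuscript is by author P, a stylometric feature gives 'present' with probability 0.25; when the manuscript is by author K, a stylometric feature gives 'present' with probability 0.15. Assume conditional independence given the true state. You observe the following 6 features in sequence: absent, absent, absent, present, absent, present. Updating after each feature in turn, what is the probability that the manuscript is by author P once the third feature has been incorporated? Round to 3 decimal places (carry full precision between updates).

Apply Bayes' rule sequentially, carrying P(author P) forward.
After 'absent': P(author P) = 0.75·0.4000 / (0.75·0.4000 + 0.85·0.6000) ≈ 0.3704
After 'absent': P(author P) = 0.75·0.3704 / (0.75·0.3704 + 0.85·0.6296) ≈ 0.3417
After 'absent': P(author P) = 0.75·0.3417 / (0.75·0.3417 + 0.85·0.6583) ≈ 0.3141

0.314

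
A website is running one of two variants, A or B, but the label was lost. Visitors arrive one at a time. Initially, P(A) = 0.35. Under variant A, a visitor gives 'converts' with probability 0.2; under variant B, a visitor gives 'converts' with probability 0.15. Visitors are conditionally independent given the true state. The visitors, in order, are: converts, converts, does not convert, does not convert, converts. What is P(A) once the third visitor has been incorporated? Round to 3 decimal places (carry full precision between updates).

After 'converts': P(A) = 0.2·0.3500 / (0.2·0.3500 + 0.15·0.6500) ≈ 0.4179
After 'converts': P(A) = 0.2·0.4179 / (0.2·0.4179 + 0.15·0.5821) ≈ 0.4891
After 'does not convert': P(A) = 0.8·0.4891 / (0.8·0.4891 + 0.85·0.5109) ≈ 0.4739

0.474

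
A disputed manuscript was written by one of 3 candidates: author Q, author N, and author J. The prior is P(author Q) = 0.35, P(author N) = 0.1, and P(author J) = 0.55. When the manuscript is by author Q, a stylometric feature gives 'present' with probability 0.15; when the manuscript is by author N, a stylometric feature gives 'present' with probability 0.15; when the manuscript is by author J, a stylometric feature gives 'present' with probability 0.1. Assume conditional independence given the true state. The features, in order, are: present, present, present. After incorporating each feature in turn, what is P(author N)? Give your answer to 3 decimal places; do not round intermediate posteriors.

0.163

After 'present': normaliser = 0.15·0.3500 + 0.15·0.1000 + 0.1·0.5500; P(author Q) ≈ 0.4286, P(author N) ≈ 0.1224, P(author J) ≈ 0.4490
After 'present': normaliser = 0.15·0.4286 + 0.15·0.1224 + 0.1·0.4490; P(author Q) ≈ 0.5040, P(author N) ≈ 0.1440, P(author J) ≈ 0.3520
After 'present': normaliser = 0.15·0.5040 + 0.15·0.1440 + 0.1·0.3520; P(author Q) ≈ 0.5710, P(author N) ≈ 0.1631, P(author J) ≈ 0.2659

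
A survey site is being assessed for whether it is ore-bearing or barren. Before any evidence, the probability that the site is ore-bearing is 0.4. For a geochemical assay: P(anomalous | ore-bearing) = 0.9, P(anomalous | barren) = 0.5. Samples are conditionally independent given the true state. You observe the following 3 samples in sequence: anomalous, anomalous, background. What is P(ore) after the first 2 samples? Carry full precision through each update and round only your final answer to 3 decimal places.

Each posterior becomes the prior for the next update.
After 'anomalous': P(ore) = 0.9·0.4000 / (0.9·0.4000 + 0.5·0.6000) ≈ 0.5455
After 'anomalous': P(ore) = 0.9·0.5455 / (0.9·0.5455 + 0.5·0.4545) ≈ 0.6835

0.684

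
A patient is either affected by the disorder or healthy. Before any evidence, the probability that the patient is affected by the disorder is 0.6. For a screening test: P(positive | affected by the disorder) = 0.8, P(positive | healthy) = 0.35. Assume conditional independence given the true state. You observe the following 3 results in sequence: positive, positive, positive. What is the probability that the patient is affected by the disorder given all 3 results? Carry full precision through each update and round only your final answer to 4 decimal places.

After 'positive': P(affected) = 0.8·0.6000 / (0.8·0.6000 + 0.35·0.4000) ≈ 0.7742
After 'positive': P(affected) = 0.8·0.7742 / (0.8·0.7742 + 0.35·0.2258) ≈ 0.8868
After 'positive': P(affected) = 0.8·0.8868 / (0.8·0.8868 + 0.35·0.1132) ≈ 0.9471

0.9471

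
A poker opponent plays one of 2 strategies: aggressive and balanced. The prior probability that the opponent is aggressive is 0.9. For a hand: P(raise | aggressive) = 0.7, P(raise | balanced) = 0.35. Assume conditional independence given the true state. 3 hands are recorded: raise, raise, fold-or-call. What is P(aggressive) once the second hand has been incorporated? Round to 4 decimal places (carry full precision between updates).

0.9730

After 'raise': P(aggressive) = 0.7·0.9000 / (0.7·0.9000 + 0.35·0.1000) ≈ 0.9474
After 'raise': P(aggressive) = 0.7·0.9474 / (0.7·0.9474 + 0.35·0.0526) ≈ 0.9730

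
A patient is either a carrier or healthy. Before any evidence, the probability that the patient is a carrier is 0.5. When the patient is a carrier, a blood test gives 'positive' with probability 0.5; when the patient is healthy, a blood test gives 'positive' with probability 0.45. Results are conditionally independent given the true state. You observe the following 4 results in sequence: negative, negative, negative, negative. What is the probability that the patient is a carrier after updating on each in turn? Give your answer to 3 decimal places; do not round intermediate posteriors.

0.406

Each posterior becomes the prior for the next update.
After 'negative': P(carrier) = 0.5·0.5000 / (0.5·0.5000 + 0.55·0.5000) ≈ 0.4762
After 'negative': P(carrier) = 0.5·0.4762 / (0.5·0.4762 + 0.55·0.5238) ≈ 0.4525
After 'negative': P(carrier) = 0.5·0.4525 / (0.5·0.4525 + 0.55·0.5475) ≈ 0.4290
After 'negative': P(carrier) = 0.5·0.4290 / (0.5·0.4290 + 0.55·0.5710) ≈ 0.4058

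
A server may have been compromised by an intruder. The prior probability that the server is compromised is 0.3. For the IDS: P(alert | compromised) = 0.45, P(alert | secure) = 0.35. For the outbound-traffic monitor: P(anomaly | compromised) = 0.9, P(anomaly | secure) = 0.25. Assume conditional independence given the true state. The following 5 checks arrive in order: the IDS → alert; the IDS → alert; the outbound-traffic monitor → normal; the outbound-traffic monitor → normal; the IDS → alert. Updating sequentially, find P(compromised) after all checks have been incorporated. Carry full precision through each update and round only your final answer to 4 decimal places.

0.0159

After the IDS='alert': P(compromised) = 0.45·0.3000 / (0.45·0.3000 + 0.35·0.7000) ≈ 0.3553
After the IDS='alert': P(compromised) = 0.45·0.3553 / (0.45·0.3553 + 0.35·0.6447) ≈ 0.4147
After the outbound-traffic monitor='normal': P(compromised) = 0.1·0.4147 / (0.1·0.4147 + 0.75·0.5853) ≈ 0.0863
After the outbound-traffic monitor='normal': P(compromised) = 0.1·0.0863 / (0.1·0.0863 + 0.75·0.9137) ≈ 0.0124
After the IDS='alert': P(compromised) = 0.45·0.0124 / (0.45·0.0124 + 0.35·0.9876) ≈ 0.0159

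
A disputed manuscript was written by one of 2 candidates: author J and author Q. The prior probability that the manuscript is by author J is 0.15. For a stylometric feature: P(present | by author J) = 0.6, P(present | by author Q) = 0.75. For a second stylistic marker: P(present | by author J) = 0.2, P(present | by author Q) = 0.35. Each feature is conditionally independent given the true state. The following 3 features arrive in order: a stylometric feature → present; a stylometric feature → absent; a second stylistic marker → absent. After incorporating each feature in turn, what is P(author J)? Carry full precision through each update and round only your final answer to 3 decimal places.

Apply Bayes' rule sequentially, carrying P(author J) forward.
After a stylometric feature='present': P(author J) = 0.6·0.1500 / (0.6·0.1500 + 0.75·0.8500) ≈ 0.1237
After a stylometric feature='absent': P(author J) = 0.4·0.1237 / (0.4·0.1237 + 0.25·0.8763) ≈ 0.1843
After a second stylistic marker='absent': P(author J) = 0.8·0.1843 / (0.8·0.1843 + 0.65·0.8157) ≈ 0.2175

0.218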